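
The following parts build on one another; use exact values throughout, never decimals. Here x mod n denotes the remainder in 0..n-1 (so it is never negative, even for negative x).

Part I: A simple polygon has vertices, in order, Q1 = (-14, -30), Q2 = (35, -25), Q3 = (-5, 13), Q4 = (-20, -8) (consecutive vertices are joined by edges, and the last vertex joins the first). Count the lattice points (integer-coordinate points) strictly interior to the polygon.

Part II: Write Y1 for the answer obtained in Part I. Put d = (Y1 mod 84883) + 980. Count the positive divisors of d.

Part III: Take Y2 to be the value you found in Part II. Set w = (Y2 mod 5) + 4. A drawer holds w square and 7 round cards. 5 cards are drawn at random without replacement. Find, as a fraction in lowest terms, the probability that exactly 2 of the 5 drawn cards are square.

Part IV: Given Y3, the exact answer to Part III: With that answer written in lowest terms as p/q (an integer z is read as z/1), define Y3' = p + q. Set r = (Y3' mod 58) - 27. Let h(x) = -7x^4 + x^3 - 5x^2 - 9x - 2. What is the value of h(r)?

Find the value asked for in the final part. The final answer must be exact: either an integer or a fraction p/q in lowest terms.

-614

Part I: cross terms: (-14*-25 - 35*-30)=1400, (35*13 - -5*-25)=330, (-5*-8 - -20*13)=300, (-20*-30 - -14*-8)=488; twice the area = |2518| = 2518; area = 1259; boundary points = 1 + 2 + 3 + 2 = 8; strictly interior points = area - boundary/2 + 1 = 1256; answer 1256
Part II: Y1 = 1256; d = 2236; 2236 = 2^2 * 13 * 43; number of divisors = (2+1) * (1+1) * (1+1) = 12; answer 12
Part III: Y2 = 12; w = 6; total draws C(13,5) = 1287; favorable C(6,2)*C(7,3) = 525; P = 175/429; answer 175/429
Part IV: Y3 = 175/429; threaded value p + q = 604; r = -3; -7*(-3)^4 + 1*(-3)^3 - 5*(-3)^2 - 9*(-3)^1 - 2 = (-567) + (-27) + (-45) + (27) + (-2) = -614; answer -614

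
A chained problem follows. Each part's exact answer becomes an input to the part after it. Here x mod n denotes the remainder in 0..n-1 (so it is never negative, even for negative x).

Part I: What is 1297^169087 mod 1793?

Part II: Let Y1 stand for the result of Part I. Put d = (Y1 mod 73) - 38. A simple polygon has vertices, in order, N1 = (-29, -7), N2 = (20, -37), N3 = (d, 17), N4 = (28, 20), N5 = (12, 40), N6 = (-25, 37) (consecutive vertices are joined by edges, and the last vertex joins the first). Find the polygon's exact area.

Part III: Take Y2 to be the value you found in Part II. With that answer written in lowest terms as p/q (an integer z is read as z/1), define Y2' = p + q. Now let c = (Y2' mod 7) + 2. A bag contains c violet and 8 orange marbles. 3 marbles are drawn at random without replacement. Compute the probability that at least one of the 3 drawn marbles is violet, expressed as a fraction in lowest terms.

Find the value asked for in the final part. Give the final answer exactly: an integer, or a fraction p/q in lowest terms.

41/55

Part I: squarings mod 1793: 1297^1=1297, 1297^2=375, 1297^4=771, 1297^8=958, 1297^16=1541, 1297^32=749, 1297^64=1585, 1297^128=232, 1297^256=34, 1297^512=1156, 1297^1024=551, 1297^2048=584, 1297^4096=386, 1297^8192=177, 1297^16384=848, 1297^32768=111, 1297^65536=1563, 1297^131072=903; 1297^169087 = 1297^1 * 1297^2 * 1297^4 * 1297^8 * 1297^16 * 1297^32 * 1297^64 * 1297^1024 * 1297^4096 * 1297^32768 * 1297^131072 = 505 (mod 1793); answer 505
Part II: Y1 = 505; d = 29; cross terms: (-29*-37 - 20*-7)=1213, (20*17 - 29*-37)=1413, (29*20 - 28*17)=104, (28*40 - 12*20)=880, (12*37 - -25*40)=1444, (-25*-7 - -29*37)=1248; twice the area = |6302| = 6302; area = 3151; answer 3151
Part III: Y2 = 3151; threaded value p + q = 3152; c = 4; total draws C(12,3) = 220; complement C(8,3) = 56; favorable 220 - 56 = 164; P = 41/55; answer 41/55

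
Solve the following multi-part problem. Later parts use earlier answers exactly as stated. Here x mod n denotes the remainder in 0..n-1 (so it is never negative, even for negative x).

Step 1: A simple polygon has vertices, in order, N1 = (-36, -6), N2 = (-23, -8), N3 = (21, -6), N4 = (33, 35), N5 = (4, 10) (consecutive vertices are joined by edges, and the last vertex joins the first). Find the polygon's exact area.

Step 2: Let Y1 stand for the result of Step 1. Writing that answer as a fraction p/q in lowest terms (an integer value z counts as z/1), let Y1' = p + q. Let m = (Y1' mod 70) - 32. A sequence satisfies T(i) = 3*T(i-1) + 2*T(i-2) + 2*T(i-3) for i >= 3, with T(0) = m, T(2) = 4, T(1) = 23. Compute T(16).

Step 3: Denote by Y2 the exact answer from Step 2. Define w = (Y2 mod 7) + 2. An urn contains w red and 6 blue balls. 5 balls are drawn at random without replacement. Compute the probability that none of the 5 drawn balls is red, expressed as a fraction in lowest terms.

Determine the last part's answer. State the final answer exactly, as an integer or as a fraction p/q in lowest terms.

Step 1: cross terms: (-36*-8 - -23*-6)=150, (-23*-6 - 21*-8)=306, (21*35 - 33*-6)=933, (33*10 - 4*35)=190, (4*-6 - -36*10)=336; twice the area = |1915| = 1915; area = 1915/2; answer 1915/2
Step 2: Y1 = 1915/2; threaded value p + q = 1917; m = -5; T(3) = 3*(4) + 2*(23) + 2*(-5) = 48; iterating: T(3)=48, T(4)=198, T(5)=698, T(6)=2586, T(7)=9550, T(8)=35218, T(9)=129926, T(10)=479314, T(11)=1768230, T(12)=6523170, T(13)=24064598, T(14)=88776594, T(15)=327505318, T(16)=1208198338; answer 1208198338
Step 3: Y2 = 1208198338; w = 6; total draws C(12,5) = 792; favorable C(6,5) = 6; P = 1/132; answer 1/132

1/132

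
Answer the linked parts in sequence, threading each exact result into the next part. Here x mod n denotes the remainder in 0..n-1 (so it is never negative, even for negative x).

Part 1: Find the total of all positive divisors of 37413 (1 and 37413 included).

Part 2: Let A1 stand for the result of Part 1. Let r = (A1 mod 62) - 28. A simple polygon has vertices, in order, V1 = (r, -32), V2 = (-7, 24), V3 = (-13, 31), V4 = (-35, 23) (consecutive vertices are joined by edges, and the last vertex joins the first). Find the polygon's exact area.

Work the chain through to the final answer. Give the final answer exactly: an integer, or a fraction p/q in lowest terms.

1801/2

Part 1: 37413 = 3^2 * 4157; sigma = (1 + 3 + 9) * (1 + 4157) = 13 * 4158 = 54054; answer 54054
Part 2: A1 = 54054; r = 24; cross terms: (24*24 - -7*-32)=352, (-7*31 - -13*24)=95, (-13*23 - -35*31)=786, (-35*-32 - 24*23)=568; twice the area = |1801| = 1801; area = 1801/2; answer 1801/2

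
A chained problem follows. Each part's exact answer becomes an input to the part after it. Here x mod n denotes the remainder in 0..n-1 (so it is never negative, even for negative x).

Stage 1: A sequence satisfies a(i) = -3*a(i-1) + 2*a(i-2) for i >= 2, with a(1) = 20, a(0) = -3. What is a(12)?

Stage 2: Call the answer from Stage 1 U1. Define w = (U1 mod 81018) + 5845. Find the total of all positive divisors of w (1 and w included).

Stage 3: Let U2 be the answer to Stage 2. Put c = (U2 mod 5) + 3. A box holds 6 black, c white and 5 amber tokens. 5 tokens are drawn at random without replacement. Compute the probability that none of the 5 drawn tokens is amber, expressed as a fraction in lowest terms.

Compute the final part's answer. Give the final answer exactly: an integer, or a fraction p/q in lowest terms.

11/104

Stage 1: a(2) = -3*(20) + 2*(-3) = -66; iterating: a(2)=-66, a(3)=238, a(4)=-846, a(5)=3014, a(6)=-10734, a(7)=38230, a(8)=-136158, a(9)=484934, a(10)=-1727118, a(11)=6151222, a(12)=-21907902; answer -21907902
Stage 2: U1 = -21907902; w = 53821; 53821 = 107 * 503; sigma = (1 + 107) * (1 + 503) = 108 * 504 = 54432; answer 54432
Stage 3: U2 = 54432; c = 5; total draws C(16,5) = 4368; favorable C(11,5) = 462; P = 11/104; answer 11/104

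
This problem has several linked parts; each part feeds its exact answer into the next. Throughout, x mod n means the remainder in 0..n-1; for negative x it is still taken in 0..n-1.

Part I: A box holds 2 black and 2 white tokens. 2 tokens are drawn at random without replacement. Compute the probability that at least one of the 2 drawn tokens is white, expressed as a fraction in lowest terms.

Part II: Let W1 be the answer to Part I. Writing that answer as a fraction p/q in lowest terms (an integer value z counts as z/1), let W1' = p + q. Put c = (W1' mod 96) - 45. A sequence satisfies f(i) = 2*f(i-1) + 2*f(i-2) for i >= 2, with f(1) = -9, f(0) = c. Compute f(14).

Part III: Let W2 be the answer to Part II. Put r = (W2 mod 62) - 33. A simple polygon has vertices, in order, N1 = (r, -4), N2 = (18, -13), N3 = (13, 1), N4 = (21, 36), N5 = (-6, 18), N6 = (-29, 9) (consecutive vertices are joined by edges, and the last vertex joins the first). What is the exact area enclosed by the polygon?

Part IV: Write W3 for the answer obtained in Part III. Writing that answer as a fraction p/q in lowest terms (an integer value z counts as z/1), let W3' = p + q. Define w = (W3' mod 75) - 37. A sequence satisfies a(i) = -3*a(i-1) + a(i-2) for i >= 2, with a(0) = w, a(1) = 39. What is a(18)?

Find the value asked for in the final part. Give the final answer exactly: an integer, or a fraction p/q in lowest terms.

Part I: total draws C(4,2) = 6; complement C(2,2) = 1; favorable 6 - 1 = 5; P = 5/6; answer 5/6
Part II: W1 = 5/6; threaded value p + q = 11; c = -34; f(2) = 2*(-9) + 2*(-34) = -86; iterating: f(2)=-86, f(3)=-190, f(4)=-552, f(5)=-1484, f(6)=-4072, f(7)=-11112, f(8)=-30368, f(9)=-82960, f(10)=-226656, f(11)=-619232, f(12)=-1691776, f(13)=-4622016, f(14)=-12627584; answer -12627584
Part III: W2 = -12627584; r = -15; cross terms: (-15*-13 - 18*-4)=267, (18*1 - 13*-13)=187, (13*36 - 21*1)=447, (21*18 - -6*36)=594, (-6*9 - -29*18)=468, (-29*-4 - -15*9)=251; twice the area = |2214| = 2214; area = 1107; answer 1107
Part IV: W3 = 1107; threaded value p + q = 1108; w = 21; a(2) = -3*(39) + 1*(21) = -96; iterating: a(2)=-96, a(3)=327, a(4)=-1077, a(5)=3558, a(6)=-11751, a(7)=38811, a(8)=-128184, a(9)=423363, a(10)=-1398273, a(11)=4618182, a(12)=-15252819, a(13)=50376639, a(14)=-166382736, a(15)=549524847, a(16)=-1814957277, a(17)=5994396678, a(18)=-19798147311; answer -19798147311

-19798147311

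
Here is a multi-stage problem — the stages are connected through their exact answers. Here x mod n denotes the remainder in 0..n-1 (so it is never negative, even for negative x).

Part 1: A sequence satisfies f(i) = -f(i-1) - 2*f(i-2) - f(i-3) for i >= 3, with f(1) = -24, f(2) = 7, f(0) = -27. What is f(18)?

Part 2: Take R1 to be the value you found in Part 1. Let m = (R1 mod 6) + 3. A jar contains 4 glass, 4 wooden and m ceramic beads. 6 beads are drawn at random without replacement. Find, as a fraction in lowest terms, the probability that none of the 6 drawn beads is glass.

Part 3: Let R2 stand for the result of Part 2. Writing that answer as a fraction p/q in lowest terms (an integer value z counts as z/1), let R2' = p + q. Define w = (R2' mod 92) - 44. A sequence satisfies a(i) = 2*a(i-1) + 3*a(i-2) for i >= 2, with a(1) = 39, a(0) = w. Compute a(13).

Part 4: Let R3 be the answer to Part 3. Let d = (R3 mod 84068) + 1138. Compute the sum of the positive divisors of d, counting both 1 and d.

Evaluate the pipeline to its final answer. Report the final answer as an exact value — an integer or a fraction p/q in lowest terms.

78242

Part 1: f(3) = -1*(7) - 2*(-24) - 1*(-27) = 68; iterating: f(3)=68, f(4)=-58, f(5)=-85, f(6)=133, f(7)=95, f(8)=-276, f(9)=-47, f(10)=504, f(11)=-134, f(12)=-827, f(13)=591, f(14)=1197, f(15)=-1552, f(16)=-1433, f(17)=3340, f(18)=1078; answer 1078
Part 2: R1 = 1078; m = 7; total draws C(15,6) = 5005; favorable C(11,6) = 462; P = 6/65; answer 6/65
Part 3: R2 = 6/65; threaded value p + q = 71; w = 27; a(2) = 2*(39) + 3*(27) = 159; iterating: a(2)=159, a(3)=435, a(4)=1347, a(5)=3999, a(6)=12039, a(7)=36075, a(8)=108267, a(9)=324759, a(10)=974319, a(11)=2922915, a(12)=8768787, a(13)=26306319; answer 26306319
Part 4: R3 = 26306319; d = 78241; 78241 is prime, so its only divisors are 1 and 78241; sigma = 1 + 78241 = 78242; answer 78242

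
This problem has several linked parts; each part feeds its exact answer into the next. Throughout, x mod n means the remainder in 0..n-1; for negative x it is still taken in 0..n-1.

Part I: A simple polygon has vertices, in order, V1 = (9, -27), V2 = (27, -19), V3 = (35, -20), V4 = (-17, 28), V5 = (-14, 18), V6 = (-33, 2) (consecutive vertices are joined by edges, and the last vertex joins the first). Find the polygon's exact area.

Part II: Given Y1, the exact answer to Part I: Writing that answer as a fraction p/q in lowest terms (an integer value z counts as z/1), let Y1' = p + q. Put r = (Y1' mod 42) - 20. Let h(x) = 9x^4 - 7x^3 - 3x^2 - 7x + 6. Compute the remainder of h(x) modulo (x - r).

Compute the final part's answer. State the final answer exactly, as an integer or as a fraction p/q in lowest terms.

1123666

Part I: cross terms: (9*-19 - 27*-27)=558, (27*-20 - 35*-19)=125, (35*28 - -17*-20)=640, (-17*18 - -14*28)=86, (-14*2 - -33*18)=566, (-33*-27 - 9*2)=873; twice the area = |2848| = 2848; area = 1424; answer 1424
Part II: Y1 = 1424; threaded value p + q = 1425; r = 19; remainder = value at the root: 9*(19)^4 - 7*(19)^3 - 3*(19)^2 - 7*(19)^1 + 6 = (1172889) + (-48013) + (-1083) + (-133) + (6) = 1123666; answer 1123666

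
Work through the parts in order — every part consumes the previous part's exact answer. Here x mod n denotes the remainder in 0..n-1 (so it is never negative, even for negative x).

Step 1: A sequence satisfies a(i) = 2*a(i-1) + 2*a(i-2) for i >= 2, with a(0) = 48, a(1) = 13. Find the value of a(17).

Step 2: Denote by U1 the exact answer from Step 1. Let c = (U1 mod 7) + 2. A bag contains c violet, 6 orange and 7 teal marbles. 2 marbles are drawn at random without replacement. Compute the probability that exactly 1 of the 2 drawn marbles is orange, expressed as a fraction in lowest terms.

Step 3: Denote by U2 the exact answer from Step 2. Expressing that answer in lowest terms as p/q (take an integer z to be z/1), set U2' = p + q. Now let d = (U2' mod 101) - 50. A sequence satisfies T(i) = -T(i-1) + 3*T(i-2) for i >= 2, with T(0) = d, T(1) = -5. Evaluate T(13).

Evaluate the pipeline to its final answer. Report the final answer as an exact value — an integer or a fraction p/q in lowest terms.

390955

Step 1: a(2) = 2*(13) + 2*(48) = 122; iterating: a(2)=122, a(3)=270, a(4)=784, a(5)=2108, a(6)=5784, a(7)=15784, a(8)=43136, a(9)=117840, a(10)=321952, a(11)=879584, a(12)=2403072, a(13)=6565312, a(14)=17936768, a(15)=49004160, a(16)=133881856, a(17)=365772032; answer 365772032
Step 2: U1 = 365772032; c = 5; total draws C(18,2) = 153; favorable C(6,1)*C(12,1) = 72; P = 8/17; answer 8/17
Step 3: U2 = 8/17; threaded value p + q = 25; d = -25; T(2) = -1*(-5) + 3*(-25) = -70; iterating: T(2)=-70, T(3)=55, T(4)=-265, T(5)=430, T(6)=-1225, T(7)=2515, T(8)=-6190, T(9)=13735, T(10)=-32305, T(11)=73510, T(12)=-170425, T(13)=390955; answer 390955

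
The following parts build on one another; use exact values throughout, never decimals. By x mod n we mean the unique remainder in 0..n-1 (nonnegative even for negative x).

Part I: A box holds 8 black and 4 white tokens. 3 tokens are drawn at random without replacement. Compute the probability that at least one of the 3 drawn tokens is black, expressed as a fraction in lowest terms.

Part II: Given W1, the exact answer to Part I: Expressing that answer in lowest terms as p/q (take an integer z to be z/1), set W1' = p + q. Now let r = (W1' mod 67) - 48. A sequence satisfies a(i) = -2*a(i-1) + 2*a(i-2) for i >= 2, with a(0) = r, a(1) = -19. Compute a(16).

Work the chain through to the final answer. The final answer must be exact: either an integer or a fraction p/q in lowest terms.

40626688

Part I: total draws C(12,3) = 220; complement C(4,3) = 4; favorable 220 - 4 = 216; P = 54/55; answer 54/55
Part II: W1 = 54/55; threaded value p + q = 109; r = -6; a(2) = -2*(-19) + 2*(-6) = 26; iterating: a(2)=26, a(3)=-90, a(4)=232, a(5)=-644, a(6)=1752, a(7)=-4792, a(8)=13088, a(9)=-35760, a(10)=97696, a(11)=-266912, a(12)=729216, a(13)=-1992256, a(14)=5442944, a(15)=-14870400, a(16)=40626688; answer 40626688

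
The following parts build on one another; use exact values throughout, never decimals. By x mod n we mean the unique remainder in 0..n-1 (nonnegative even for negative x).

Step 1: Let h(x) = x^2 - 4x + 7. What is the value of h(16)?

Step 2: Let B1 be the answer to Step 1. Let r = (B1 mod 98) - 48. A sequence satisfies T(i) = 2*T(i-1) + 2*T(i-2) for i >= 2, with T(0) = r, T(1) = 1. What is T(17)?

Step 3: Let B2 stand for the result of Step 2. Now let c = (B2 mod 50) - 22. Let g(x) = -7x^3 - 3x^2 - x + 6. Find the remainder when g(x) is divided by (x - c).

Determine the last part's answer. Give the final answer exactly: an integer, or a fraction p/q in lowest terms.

Step 1: 1*(16)^2 - 4*(16)^1 + 7 = (256) + (-64) + (7) = 199; answer 199
Step 2: B1 = 199; r = -45; T(2) = 2*(1) + 2*(-45) = -88; iterating: T(2)=-88, T(3)=-174, T(4)=-524, T(5)=-1396, T(6)=-3840, T(7)=-10472, T(8)=-28624, T(9)=-78192, T(10)=-213632, T(11)=-583648, T(12)=-1594560, T(13)=-4356416, T(14)=-11901952, T(15)=-32516736, T(16)=-88837376, T(17)=-242708224; answer -242708224
Step 3: B2 = -242708224; c = 4; remainder = value at the root: -7*(4)^3 - 3*(4)^2 - 1*(4)^1 + 6 = (-448) + (-48) + (-4) + (6) = -494; answer -494

-494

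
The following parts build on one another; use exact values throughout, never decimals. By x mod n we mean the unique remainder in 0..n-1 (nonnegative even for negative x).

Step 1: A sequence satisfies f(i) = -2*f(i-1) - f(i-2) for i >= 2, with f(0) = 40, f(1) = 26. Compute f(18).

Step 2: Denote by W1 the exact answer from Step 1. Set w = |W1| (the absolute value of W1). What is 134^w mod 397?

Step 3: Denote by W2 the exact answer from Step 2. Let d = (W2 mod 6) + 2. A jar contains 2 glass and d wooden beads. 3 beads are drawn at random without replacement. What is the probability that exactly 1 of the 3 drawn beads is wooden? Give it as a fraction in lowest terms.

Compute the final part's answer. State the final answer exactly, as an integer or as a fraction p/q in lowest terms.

3/28

Step 1: f(2) = -2*(26) - 1*(40) = -92; iterating: f(2)=-92, f(3)=158, f(4)=-224, f(5)=290, f(6)=-356, f(7)=422, f(8)=-488, f(9)=554, f(10)=-620, f(11)=686, f(12)=-752, f(13)=818, f(14)=-884, f(15)=950, f(16)=-1016, f(17)=1082, f(18)=-1148; answer -1148
Step 2: W1 = -1148; w = 1148; squarings mod 397: 134^1=134, 134^2=91, 134^4=341, 134^8=357, 134^16=12, 134^32=144, 134^64=92, 134^128=127, 134^256=249, 134^512=69, 134^1024=394; 134^1148 = 134^4 * 134^8 * 134^16 * 134^32 * 134^64 * 134^1024 = 340 (mod 397); answer 340
Step 3: W2 = 340; d = 6; total draws C(8,3) = 56; favorable C(6,1)*C(2,2) = 6; P = 3/28; answer 3/28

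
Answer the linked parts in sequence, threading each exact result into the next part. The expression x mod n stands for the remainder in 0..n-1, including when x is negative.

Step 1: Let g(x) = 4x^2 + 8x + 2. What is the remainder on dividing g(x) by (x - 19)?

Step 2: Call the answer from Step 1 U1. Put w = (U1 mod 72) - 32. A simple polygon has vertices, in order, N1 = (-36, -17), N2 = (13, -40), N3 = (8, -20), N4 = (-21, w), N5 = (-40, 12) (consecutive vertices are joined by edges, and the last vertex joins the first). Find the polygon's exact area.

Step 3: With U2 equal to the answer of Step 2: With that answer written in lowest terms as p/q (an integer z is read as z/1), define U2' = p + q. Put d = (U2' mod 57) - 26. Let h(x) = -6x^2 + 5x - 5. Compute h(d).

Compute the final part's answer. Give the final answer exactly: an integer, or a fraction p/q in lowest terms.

-2076

Step 1: remainder = value at the root: 4*(19)^2 + 8*(19)^1 + 2 = (1444) + (152) + (2) = 1598; answer 1598
Step 2: U1 = 1598; w = -18; cross terms: (-36*-40 - 13*-17)=1661, (13*-20 - 8*-40)=60, (8*-18 - -21*-20)=-564, (-21*12 - -40*-18)=-972, (-40*-17 - -36*12)=1112; twice the area = |1297| = 1297; area = 1297/2; answer 1297/2
Step 3: U2 = 1297/2; threaded value p + q = 1299; d = 19; -6*(19)^2 + 5*(19)^1 - 5 = (-2166) + (95) + (-5) = -2076; answer -2076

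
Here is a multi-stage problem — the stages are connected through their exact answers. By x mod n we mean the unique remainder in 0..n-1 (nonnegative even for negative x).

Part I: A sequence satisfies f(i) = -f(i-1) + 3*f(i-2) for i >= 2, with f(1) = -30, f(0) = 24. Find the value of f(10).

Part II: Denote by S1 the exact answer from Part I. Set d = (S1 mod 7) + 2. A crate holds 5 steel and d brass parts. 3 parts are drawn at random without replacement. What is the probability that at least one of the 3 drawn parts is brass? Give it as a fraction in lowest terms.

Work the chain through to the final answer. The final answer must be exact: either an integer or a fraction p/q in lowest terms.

37/42

Part I: f(2) = -1*(-30) + 3*(24) = 102; iterating: f(2)=102, f(3)=-192, f(4)=498, f(5)=-1074, f(6)=2568, f(7)=-5790, f(8)=13494, f(9)=-30864, f(10)=71346; answer 71346
Part II: S1 = 71346; d = 4; total draws C(9,3) = 84; complement C(5,3) = 10; favorable 84 - 10 = 74; P = 37/42; answer 37/42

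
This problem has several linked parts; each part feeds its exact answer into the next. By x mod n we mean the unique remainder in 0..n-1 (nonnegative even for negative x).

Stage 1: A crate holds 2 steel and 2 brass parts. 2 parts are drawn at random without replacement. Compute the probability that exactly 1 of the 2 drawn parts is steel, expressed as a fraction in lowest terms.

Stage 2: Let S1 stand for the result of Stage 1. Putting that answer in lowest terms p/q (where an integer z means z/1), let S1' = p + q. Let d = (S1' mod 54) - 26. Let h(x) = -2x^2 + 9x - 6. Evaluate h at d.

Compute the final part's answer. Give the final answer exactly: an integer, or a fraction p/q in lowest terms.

-1077

Stage 1: total draws C(4,2) = 6; favorable C(2,1)*C(2,1) = 4; P = 2/3; answer 2/3
Stage 2: S1 = 2/3; threaded value p + q = 5; d = -21; -2*(-21)^2 + 9*(-21)^1 - 6 = (-882) + (-189) + (-6) = -1077; answer -1077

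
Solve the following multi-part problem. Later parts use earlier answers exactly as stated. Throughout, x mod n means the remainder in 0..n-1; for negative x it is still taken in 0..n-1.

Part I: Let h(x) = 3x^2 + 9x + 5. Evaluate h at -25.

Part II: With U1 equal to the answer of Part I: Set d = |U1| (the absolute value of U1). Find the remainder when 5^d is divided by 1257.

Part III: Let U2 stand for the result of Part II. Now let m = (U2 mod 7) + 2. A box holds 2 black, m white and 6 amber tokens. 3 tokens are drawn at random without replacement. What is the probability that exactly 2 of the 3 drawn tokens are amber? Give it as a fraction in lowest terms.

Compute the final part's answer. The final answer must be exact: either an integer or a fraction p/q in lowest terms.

Part I: 3*(-25)^2 + 9*(-25)^1 + 5 = (1875) + (-225) + (5) = 1655; answer 1655
Part II: U1 = 1655; d = 1655; squarings mod 1257: 5^1=5, 5^2=25, 5^4=625, 5^8=955, 5^16=700, 5^32=1027, 5^64=106, 5^128=1180, 5^256=901, 5^512=1036, 5^1024=1075; 5^1655 = 5^1 * 5^2 * 5^4 * 5^16 * 5^32 * 5^64 * 5^512 * 5^1024 = 218 (mod 1257); answer 218
Part III: U2 = 218; m = 3; total draws C(11,3) = 165; favorable C(6,2)*C(5,1) = 75; P = 5/11; answer 5/11

5/11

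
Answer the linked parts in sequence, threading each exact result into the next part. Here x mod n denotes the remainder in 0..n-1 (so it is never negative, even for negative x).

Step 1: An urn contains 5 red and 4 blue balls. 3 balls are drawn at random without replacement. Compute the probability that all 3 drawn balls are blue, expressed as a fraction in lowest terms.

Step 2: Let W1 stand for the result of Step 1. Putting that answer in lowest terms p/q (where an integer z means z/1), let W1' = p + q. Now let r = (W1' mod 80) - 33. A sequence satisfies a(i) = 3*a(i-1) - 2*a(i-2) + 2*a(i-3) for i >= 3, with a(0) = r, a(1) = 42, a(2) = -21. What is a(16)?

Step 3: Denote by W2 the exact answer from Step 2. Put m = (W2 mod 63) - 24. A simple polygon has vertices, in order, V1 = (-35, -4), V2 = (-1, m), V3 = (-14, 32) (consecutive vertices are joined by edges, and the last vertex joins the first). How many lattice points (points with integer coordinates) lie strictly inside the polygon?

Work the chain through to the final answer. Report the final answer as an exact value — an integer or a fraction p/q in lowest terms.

Step 1: total draws C(9,3) = 84; favorable C(4,3) = 4; P = 1/21; answer 1/21
Step 2: W1 = 1/21; threaded value p + q = 22; r = -11; a(3) = 3*(-21) - 2*(42) + 2*(-11) = -169; iterating: a(3)=-169, a(4)=-381, a(5)=-847, a(6)=-2117, a(7)=-5419, a(8)=-13717, a(9)=-34547, a(10)=-87045, a(11)=-219475, a(12)=-553429, a(13)=-1395427, a(14)=-3518373, a(15)=-8871123, a(16)=-22367477; answer -22367477
Step 3: W2 = -22367477; m = 19; cross terms: (-35*19 - -1*-4)=-669, (-1*32 - -14*19)=234, (-14*-4 - -35*32)=1176; twice the area = |741| = 741; area = 741/2; boundary points = 1 + 13 + 3 = 17; strictly interior points = area - boundary/2 + 1 = 363; answer 363

363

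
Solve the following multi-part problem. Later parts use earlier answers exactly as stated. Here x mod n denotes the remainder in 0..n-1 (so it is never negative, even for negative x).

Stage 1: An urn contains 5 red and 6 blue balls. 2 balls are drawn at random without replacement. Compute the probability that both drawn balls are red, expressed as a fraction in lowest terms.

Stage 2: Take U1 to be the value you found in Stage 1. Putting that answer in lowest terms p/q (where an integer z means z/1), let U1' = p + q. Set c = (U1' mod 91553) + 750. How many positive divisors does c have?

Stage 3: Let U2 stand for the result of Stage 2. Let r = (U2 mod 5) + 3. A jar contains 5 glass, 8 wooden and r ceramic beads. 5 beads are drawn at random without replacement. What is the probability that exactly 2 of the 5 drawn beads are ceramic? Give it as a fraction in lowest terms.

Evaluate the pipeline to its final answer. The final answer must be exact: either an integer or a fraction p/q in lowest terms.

1001/2584

Stage 1: total draws C(11,2) = 55; favorable C(5,2) = 10; P = 2/11; answer 2/11
Stage 2: U1 = 2/11; threaded value p + q = 13; c = 763; 763 = 7 * 109; number of divisors = (1+1) * (1+1) = 4; answer 4
Stage 3: U2 = 4; r = 7; total draws C(20,5) = 15504; favorable C(7,2)*C(13,3) = 6006; P = 1001/2584; answer 1001/2584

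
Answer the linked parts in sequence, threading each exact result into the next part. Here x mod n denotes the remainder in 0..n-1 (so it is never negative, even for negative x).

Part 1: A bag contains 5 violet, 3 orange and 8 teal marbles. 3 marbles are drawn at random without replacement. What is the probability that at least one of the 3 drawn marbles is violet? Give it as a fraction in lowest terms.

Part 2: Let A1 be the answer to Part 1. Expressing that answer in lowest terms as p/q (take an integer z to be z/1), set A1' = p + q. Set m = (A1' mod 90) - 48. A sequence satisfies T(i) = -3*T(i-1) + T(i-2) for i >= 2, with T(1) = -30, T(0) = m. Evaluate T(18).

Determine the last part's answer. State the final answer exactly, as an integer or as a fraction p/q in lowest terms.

Part 1: total draws C(16,3) = 560; complement C(11,3) = 165; favorable 560 - 165 = 395; P = 79/112; answer 79/112
Part 2: A1 = 79/112; threaded value p + q = 191; m = -37; T(2) = -3*(-30) + 1*(-37) = 53; iterating: T(2)=53, T(3)=-189, T(4)=620, T(5)=-2049, T(6)=6767, T(7)=-22350, T(8)=73817, T(9)=-243801, T(10)=805220, T(11)=-2659461, T(12)=8783603, T(13)=-29010270, T(14)=95814413, T(15)=-316453509, T(16)=1045174940, T(17)=-3451978329, T(18)=11401109927; answer 11401109927

11401109927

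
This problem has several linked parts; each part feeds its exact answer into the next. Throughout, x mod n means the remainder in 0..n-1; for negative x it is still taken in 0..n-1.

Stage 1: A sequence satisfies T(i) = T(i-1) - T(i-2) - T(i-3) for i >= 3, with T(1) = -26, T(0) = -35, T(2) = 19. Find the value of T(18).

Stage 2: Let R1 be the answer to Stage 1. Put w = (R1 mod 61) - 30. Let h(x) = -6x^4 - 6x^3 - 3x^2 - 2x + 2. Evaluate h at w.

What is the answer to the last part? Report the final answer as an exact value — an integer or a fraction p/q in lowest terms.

Stage 1: T(3) = 1*(19) - 1*(-26) - 1*(-35) = 80; iterating: T(3)=80, T(4)=87, T(5)=-12, T(6)=-179, T(7)=-254, T(8)=-63, T(9)=370, T(10)=687, T(11)=380, T(12)=-677, T(13)=-1744, T(14)=-1447, T(15)=974, T(16)=4165, T(17)=4638, T(18)=-501; answer -501
Stage 2: R1 = -501; w = 18; -6*(18)^4 - 6*(18)^3 - 3*(18)^2 - 2*(18)^1 + 2 = (-629856) + (-34992) + (-972) + (-36) + (2) = -665854; answer -665854

-665854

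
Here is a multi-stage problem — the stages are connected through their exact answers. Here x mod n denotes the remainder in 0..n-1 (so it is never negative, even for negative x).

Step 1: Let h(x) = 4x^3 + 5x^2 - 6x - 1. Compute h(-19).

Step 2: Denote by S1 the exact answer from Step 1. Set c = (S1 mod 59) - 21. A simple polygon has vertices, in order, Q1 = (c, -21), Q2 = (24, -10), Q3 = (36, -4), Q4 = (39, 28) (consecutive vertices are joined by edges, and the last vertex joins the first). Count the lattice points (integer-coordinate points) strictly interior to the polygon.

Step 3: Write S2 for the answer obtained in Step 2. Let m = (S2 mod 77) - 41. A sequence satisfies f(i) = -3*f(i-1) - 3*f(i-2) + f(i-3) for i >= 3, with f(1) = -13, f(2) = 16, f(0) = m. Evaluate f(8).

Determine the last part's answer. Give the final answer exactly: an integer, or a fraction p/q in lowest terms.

Step 1: 4*(-19)^3 + 5*(-19)^2 - 6*(-19)^1 - 1 = (-27436) + (1805) + (114) + (-1) = -25518; answer -25518
Step 2: S1 = -25518; c = 8; cross terms: (8*-10 - 24*-21)=424, (24*-4 - 36*-10)=264, (36*28 - 39*-4)=1164, (39*-21 - 8*28)=-1043; twice the area = |809| = 809; area = 809/2; boundary points = 1 + 6 + 1 + 1 = 9; strictly interior points = area - boundary/2 + 1 = 401; answer 401
Step 3: S2 = 401; m = -25; f(3) = -3*(16) - 3*(-13) + 1*(-25) = -34; iterating: f(3)=-34, f(4)=41, f(5)=-5, f(6)=-142, f(7)=482, f(8)=-1025; answer -1025

-1025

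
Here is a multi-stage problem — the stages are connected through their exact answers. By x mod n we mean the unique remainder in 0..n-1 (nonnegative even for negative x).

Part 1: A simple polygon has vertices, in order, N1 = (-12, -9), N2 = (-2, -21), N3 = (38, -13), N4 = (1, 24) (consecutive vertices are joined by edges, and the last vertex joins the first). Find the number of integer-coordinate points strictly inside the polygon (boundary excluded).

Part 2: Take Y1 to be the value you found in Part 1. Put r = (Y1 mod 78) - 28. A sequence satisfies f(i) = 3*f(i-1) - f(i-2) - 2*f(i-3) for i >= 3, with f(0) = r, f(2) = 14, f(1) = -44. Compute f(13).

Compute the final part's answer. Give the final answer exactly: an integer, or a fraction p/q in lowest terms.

518760

Part 1: cross terms: (-12*-21 - -2*-9)=234, (-2*-13 - 38*-21)=824, (38*24 - 1*-13)=925, (1*-9 - -12*24)=279; twice the area = |2262| = 2262; area = 1131; boundary points = 2 + 8 + 37 + 1 = 48; strictly interior points = area - boundary/2 + 1 = 1108; answer 1108
Part 2: Y1 = 1108; r = -12; f(3) = 3*(14) - 1*(-44) - 2*(-12) = 110; iterating: f(3)=110, f(4)=404, f(5)=1074, f(6)=2598, f(7)=5912, f(8)=12990, f(9)=27862, f(10)=58772, f(11)=122474, f(12)=252926, f(13)=518760; answer 518760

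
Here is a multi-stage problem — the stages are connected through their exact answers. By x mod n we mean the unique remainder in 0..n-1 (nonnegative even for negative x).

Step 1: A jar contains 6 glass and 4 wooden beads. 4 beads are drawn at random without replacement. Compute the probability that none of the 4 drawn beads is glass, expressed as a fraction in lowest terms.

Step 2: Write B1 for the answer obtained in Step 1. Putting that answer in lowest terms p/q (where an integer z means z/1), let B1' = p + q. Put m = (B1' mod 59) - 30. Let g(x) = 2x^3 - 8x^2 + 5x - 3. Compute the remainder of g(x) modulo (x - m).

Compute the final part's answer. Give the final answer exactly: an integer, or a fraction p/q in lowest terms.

17

Step 1: total draws C(10,4) = 210; favorable C(4,4) = 1; P = 1/210; answer 1/210
Step 2: B1 = 1/210; threaded value p + q = 211; m = 4; remainder = value at the root: 2*(4)^3 - 8*(4)^2 + 5*(4)^1 - 3 = (128) + (-128) + (20) + (-3) = 17; answer 17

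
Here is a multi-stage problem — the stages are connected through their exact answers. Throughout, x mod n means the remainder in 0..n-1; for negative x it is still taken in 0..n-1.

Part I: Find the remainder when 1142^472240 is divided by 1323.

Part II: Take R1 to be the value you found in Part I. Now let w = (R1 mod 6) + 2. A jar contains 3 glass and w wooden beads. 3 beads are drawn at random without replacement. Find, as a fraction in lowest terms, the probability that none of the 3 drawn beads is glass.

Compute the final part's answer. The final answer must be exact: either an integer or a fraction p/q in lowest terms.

1/20

Part I: squarings mod 1323: 1142^1=1142, 1142^2=1009, 1142^4=694, 1142^8=64, 1142^16=127, 1142^32=253, 1142^64=505, 1142^128=1009, 1142^256=694, 1142^512=64, 1142^1024=127, 1142^2048=253, 1142^4096=505, 1142^8192=1009, 1142^16384=694, 1142^32768=64, 1142^65536=127, 1142^131072=253, 1142^262144=505; 1142^472240 = 1142^16 * 1142^32 * 1142^128 * 1142^1024 * 1142^4096 * 1142^8192 * 1142^65536 * 1142^131072 * 1142^262144 = 1261 (mod 1323); answer 1261
Part II: R1 = 1261; w = 3; total draws C(6,3) = 20; favorable C(3,3) = 1; P = 1/20; answer 1/20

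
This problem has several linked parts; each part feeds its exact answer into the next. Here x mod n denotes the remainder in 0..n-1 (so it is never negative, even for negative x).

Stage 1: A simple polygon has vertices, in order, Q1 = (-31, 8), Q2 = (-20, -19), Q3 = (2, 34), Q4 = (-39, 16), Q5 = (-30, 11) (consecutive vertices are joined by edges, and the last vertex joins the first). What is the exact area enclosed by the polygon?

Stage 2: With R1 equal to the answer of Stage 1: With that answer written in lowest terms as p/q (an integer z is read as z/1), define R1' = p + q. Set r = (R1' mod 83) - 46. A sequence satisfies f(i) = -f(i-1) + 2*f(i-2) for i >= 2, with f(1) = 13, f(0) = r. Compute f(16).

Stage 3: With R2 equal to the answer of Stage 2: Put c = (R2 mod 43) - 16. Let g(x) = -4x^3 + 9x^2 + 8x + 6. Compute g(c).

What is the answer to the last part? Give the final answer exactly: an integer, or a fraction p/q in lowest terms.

-486

Stage 1: cross terms: (-31*-19 - -20*8)=749, (-20*34 - 2*-19)=-642, (2*16 - -39*34)=1358, (-39*11 - -30*16)=51, (-30*8 - -31*11)=101; twice the area = |1617| = 1617; area = 1617/2; answer 1617/2
Stage 2: R1 = 1617/2; threaded value p + q = 1619; r = -4; f(2) = -1*(13) + 2*(-4) = -21; iterating: f(2)=-21, f(3)=47, f(4)=-89, f(5)=183, f(6)=-361, f(7)=727, f(8)=-1449, f(9)=2903, f(10)=-5801, f(11)=11607, f(12)=-23209, f(13)=46423, f(14)=-92841, f(15)=185687, f(16)=-371369; answer -371369
Stage 3: R2 = -371369; c = 6; -4*(6)^3 + 9*(6)^2 + 8*(6)^1 + 6 = (-864) + (324) + (48) + (6) = -486; answer -486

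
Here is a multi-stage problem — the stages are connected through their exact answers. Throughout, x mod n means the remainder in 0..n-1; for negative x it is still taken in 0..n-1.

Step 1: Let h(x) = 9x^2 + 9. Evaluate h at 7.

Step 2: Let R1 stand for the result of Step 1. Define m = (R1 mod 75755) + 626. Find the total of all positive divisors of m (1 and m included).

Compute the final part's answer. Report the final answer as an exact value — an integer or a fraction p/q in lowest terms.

1890

Step 1: 9*(7)^2 + 9 = (441) + (9) = 450; answer 450
Step 2: R1 = 450; m = 1076; 1076 = 2^2 * 269; sigma = (1 + 2 + 4) * (1 + 269) = 7 * 270 = 1890; answer 1890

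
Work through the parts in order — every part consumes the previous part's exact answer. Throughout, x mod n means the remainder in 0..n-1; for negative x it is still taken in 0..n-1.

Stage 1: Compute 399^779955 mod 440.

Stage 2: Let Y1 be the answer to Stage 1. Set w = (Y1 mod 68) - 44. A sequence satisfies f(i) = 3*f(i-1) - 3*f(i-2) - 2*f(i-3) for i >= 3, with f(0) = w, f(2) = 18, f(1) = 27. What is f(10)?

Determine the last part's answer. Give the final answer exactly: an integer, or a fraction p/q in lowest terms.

Stage 1: squarings mod 440: 399^1=399, 399^2=361, 399^4=81, 399^8=401, 399^16=201, 399^32=361, 399^64=81, 399^128=401, 399^256=201, 399^512=361, 399^1024=81, 399^2048=401, 399^4096=201, 399^8192=361, 399^16384=81, 399^32768=401, 399^65536=201, 399^131072=361, 399^262144=81, 399^524288=401; 399^779955 = 399^1 * 399^2 * 399^16 * 399^32 * 399^128 * 399^512 * 399^1024 * 399^8192 * 399^16384 * 399^32768 * 399^65536 * 399^131072 * 399^524288 = 199 (mod 440); answer 199
Stage 2: Y1 = 199; w = 19; f(3) = 3*(18) - 3*(27) - 2*(19) = -65; iterating: f(3)=-65, f(4)=-303, f(5)=-750, f(6)=-1211, f(7)=-777, f(8)=2802, f(9)=13159, f(10)=32625; answer 32625

32625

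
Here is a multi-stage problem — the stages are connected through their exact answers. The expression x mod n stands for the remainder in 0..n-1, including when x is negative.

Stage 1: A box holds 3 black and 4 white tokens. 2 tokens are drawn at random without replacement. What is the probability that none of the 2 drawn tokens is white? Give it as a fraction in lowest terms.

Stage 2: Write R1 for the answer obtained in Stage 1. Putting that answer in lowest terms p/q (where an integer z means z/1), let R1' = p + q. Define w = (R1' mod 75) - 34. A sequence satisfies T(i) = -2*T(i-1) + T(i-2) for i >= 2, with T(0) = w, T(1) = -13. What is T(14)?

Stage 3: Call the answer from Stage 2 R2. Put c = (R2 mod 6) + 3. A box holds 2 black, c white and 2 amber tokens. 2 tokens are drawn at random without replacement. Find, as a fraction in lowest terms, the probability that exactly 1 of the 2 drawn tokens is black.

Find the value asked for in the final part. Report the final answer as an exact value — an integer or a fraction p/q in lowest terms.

Stage 1: total draws C(7,2) = 21; favorable C(3,2) = 3; P = 1/7; answer 1/7
Stage 2: R1 = 1/7; threaded value p + q = 8; w = -26; T(2) = -2*(-13) + 1*(-26) = 0; iterating: T(2)=0, T(3)=-13, T(4)=26, T(5)=-65, T(6)=156, T(7)=-377, T(8)=910, T(9)=-2197, T(10)=5304, T(11)=-12805, T(12)=30914, T(13)=-74633, T(14)=180180; answer 180180
Stage 3: R2 = 180180; c = 3; total draws C(7,2) = 21; favorable C(2,1)*C(5,1) = 10; P = 10/21; answer 10/21

10/21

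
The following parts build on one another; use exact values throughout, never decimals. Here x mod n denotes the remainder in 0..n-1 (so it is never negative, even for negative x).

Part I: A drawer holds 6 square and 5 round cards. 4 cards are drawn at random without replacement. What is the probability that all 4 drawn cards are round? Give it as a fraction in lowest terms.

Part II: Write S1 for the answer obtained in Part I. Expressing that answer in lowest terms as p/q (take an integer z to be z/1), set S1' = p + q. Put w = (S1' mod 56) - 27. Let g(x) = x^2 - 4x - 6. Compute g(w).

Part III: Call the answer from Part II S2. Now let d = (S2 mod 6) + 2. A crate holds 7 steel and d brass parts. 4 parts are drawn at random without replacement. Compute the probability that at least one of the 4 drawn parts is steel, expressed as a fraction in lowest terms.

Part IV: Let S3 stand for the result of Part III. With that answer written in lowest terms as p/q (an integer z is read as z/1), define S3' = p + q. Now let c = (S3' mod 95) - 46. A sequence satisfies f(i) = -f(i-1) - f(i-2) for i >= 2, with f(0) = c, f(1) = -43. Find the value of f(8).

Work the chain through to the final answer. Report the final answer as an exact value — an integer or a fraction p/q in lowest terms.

0

Part I: total draws C(11,4) = 330; favorable C(5,4) = 5; P = 1/66; answer 1/66
Part II: S1 = 1/66; threaded value p + q = 67; w = -16; 1*(-16)^2 - 4*(-16)^1 - 6 = (256) + (64) + (-6) = 314; answer 314
Part III: S2 = 314; d = 4; total draws C(11,4) = 330; complement C(4,4) = 1; favorable 330 - 1 = 329; P = 329/330; answer 329/330
Part IV: S3 = 329/330; threaded value p + q = 659; c = 43; f(2) = -1*(-43) - 1*(43) = 0; iterating: f(2)=0, f(3)=43, f(4)=-43, f(5)=0, f(6)=43, f(7)=-43, f(8)=0; answer 0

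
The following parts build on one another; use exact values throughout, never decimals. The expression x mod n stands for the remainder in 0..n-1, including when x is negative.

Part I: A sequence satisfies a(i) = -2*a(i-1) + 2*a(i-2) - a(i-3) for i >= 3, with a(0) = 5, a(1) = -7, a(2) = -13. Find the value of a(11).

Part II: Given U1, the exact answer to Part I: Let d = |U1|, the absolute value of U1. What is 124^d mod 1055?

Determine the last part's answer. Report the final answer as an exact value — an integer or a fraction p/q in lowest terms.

Part I: a(3) = -2*(-13) + 2*(-7) - 1*(5) = 7; iterating: a(3)=7, a(4)=-33, a(5)=93, a(6)=-259, a(7)=737, a(8)=-2085, a(9)=5903, a(10)=-16713, a(11)=47317; answer 47317
Part II: U1 = 47317; d = 47317; squarings mod 1055: 124^1=124, 124^2=606, 124^4=96, 124^8=776, 124^16=826, 124^32=746, 124^64=531, 124^128=276, 124^256=216, 124^512=236, 124^1024=836, 124^2048=486, 124^4096=931, 124^8192=606, 124^16384=96, 124^32768=776; 124^47317 = 124^1 * 124^4 * 124^16 * 124^64 * 124^128 * 124^2048 * 124^4096 * 124^8192 * 124^32768 = 309 (mod 1055); answer 309

309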